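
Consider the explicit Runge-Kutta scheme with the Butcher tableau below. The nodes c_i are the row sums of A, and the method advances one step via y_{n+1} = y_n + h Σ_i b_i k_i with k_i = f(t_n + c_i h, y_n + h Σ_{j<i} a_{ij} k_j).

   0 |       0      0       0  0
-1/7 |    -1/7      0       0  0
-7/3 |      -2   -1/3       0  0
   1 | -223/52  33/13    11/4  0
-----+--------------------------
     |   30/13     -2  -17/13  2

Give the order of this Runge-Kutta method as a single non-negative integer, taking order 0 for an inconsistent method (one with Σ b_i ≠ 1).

1

b = (30/13, -2, -17/13, 2)
c = (0, -1/7, -7/3, 1)
Ac = (0, 0, 1/21, -7403/1092)
Σ b_i: 30/13·1 + (-2)·1 + (-17/13)·1 + 2·1 = 1 ✓
b·c: (-2)·(-1/7) + (-17/13)·(-7/3) + 2·1 = 1457/273 ≠ 1/2 ⇒ order 1.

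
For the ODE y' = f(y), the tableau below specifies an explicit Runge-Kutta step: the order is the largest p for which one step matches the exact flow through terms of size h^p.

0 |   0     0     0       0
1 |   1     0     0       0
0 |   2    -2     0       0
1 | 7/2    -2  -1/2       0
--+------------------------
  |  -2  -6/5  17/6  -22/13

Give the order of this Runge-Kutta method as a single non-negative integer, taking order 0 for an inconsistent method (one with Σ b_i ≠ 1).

0

b = (-2, -6/5, 17/6, -22/13)
c = (0, 1, 0, 1)
Ac = (0, 0, -2, -2)
Σ b_i: (-2)·1 + (-6/5)·1 + 17/6·1 + (-22/13)·1 = -803/390 ≠ 1 ⇒ order 0.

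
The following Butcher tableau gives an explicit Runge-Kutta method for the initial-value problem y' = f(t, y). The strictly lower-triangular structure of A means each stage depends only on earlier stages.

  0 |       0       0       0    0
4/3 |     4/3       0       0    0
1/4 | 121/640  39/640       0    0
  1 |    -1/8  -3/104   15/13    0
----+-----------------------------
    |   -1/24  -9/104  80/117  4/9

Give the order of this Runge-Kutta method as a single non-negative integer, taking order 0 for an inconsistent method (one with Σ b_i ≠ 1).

4

b = (-1/24, -9/104, 80/117, 4/9)
c = (0, 4/3, 1/4, 1)
Ac = (0, 0, 13/160, 1/4)
Σ b_i: (-1/24)·1 + (-9/104)·1 + 80/117·1 + 4/9·1 = 1 ✓
b·c: (-9/104)·4/3 + 80/117·1/4 + 4/9·1 = 1/2 ✓
b·c²: (-9/104)·16/9 + 80/117·1/16 + 4/9·1 = 1/3 ✓
b·Ac: 80/117·13/160 + 4/9·1/4 = 1/6 ✓
b·c³: (-9/104)·64/27 + 80/117·1/64 + 4/9·1 = 1/4 ✓
b·(c∘Ac): 80/117·13/640 + 4/9·1/4 = 1/8 ✓
b·Ac²: 80/117·13/120 + 4/9·1/48 = 1/12 ✓
b·A²c: 4/9·3/32 = 1/24 ✓; 4 stages ⇒ order 4.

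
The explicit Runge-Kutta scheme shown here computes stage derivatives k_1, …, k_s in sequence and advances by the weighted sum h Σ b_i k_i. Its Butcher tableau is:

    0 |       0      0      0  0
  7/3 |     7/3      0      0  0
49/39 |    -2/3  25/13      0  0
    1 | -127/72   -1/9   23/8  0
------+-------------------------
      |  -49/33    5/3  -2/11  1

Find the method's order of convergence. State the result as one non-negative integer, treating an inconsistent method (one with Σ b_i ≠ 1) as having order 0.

b = (-49/33, 5/3, -2/11, 1)
c = (0, 7/3, 49/39, 1)
Ac = (0, 0, 175/39, 9415/2808)
Σ b_i: (-49/33)·1 + 5/3·1 + (-2/11)·1 + 1·1 = 1 ✓
b·c: 5/3·7/3 + (-2/11)·49/39 + 1·1 = 5998/1287 ≠ 1/2 ⇒ order 1.

1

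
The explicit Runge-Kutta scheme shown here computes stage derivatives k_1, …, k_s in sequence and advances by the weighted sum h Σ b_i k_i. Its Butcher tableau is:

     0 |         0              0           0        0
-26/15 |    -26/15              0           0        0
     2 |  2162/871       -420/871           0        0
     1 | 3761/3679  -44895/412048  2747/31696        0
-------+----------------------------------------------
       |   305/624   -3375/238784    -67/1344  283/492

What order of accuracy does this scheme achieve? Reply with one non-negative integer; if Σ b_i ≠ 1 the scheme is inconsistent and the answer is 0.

b = (305/624, -3375/238784, -67/1344, 283/492)
c = (0, -26/15, 2, 1)
Ac = (0, 0, 56/67, 205/566)
Σ b_i: 305/624·1 + (-3375/238784)·1 + (-67/1344)·1 + 283/492·1 = 1 ✓
b·c: (-3375/238784)·(-26/15) + (-67/1344)·2 + 283/492·1 = 1/2 ✓
b·c²: (-3375/238784)·676/225 + (-67/1344)·4 + 283/492·1 = 1/3 ✓
b·Ac: (-67/1344)·56/67 + 283/492·205/566 = 1/6 ✓
b·c³: (-3375/238784)·(-17576/3375) + (-67/1344)·8 + 283/492·1 = 1/4 ✓
b·(c∘Ac): (-67/1344)·112/67 + 283/492·205/566 = 1/8 ✓
b·Ac²: (-67/1344)·(-1456/1005) + 283/492·82/4245 = 1/12 ✓
b·A²c: 283/492·41/566 = 1/24 ✓; 4 stages ⇒ order 4.

4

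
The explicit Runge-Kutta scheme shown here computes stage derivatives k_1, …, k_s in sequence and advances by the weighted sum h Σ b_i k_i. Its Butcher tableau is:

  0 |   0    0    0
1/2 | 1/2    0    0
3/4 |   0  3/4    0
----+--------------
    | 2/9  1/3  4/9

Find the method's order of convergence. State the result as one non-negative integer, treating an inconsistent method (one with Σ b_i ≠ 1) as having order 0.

3

b = (2/9, 1/3, 4/9)
c = (0, 1/2, 3/4)
Ac = (0, 0, 3/8)
Σ b_i: 2/9·1 + 1/3·1 + 4/9·1 = 1 ✓
b·c: 1/3·1/2 + 4/9·3/4 = 1/2 ✓
b·c²: 1/3·1/4 + 4/9·9/16 = 1/3 ✓
b·Ac: 4/9·3/8 = 1/6 ✓; 3 stages ⇒ order 3.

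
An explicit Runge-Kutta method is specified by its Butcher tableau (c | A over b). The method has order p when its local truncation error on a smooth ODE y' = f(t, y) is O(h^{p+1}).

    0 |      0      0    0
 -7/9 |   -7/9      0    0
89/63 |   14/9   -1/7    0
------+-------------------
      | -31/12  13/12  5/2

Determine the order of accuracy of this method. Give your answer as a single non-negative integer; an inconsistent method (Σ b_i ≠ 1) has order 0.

1

b = (-31/12, 13/12, 5/2)
c = (0, -7/9, 89/63)
Ac = (0, 0, 1/9)
Σ b_i: (-31/12)·1 + 13/12·1 + 5/2·1 = 1 ✓
b·c: 13/12·(-7/9) + 5/2·89/63 = 2033/756 ≠ 1/2 ⇒ order 1.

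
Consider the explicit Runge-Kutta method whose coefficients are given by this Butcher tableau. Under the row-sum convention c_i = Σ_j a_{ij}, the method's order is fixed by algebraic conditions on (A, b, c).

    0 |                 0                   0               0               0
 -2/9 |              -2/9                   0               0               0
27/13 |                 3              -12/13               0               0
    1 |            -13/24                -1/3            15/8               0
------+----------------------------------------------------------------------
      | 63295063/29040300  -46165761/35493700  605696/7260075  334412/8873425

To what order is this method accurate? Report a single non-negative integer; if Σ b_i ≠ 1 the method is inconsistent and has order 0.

3

b = (63295063/29040300, -46165761/35493700, 605696/7260075, 334412/8873425)
c = (0, -2/9, 27/13, 1)
Ac = (0, 0, 8/39, 11143/2808)
Σ b_i: 63295063/29040300·1 + (-46165761/35493700)·1 + 605696/7260075·1 + 334412/8873425·1 = 1 ✓
b·c: (-46165761/35493700)·(-2/9) + 605696/7260075·27/13 + 334412/8873425·1 = 1/2 ✓
b·c²: (-46165761/35493700)·4/81 + 605696/7260075·729/169 + 334412/8873425·1 = 1/3 ✓
b·Ac: 605696/7260075·8/39 + 334412/8873425·11143/2808 = 1/6 ✓
b·c³: (-46165761/35493700)·(-8/729) + 605696/7260075·19683/2197 + 334412/8873425·1 = 226343846/283142925 ≠ 1/4 ⇒ order 3.
b·(c∘Ac): 605696/7260075·72/169 + 334412/8873425·11143/2808 = 8062891/43560450 ≠ 1/8
b·Ac²: 605696/7260075·(-16/351) + 334412/8873425·2651797/328536 = 374233367/1245828870 ≠ 1/12
b·A²c: 334412/8873425·5/13 = 25724/1774685 ≠ 1/24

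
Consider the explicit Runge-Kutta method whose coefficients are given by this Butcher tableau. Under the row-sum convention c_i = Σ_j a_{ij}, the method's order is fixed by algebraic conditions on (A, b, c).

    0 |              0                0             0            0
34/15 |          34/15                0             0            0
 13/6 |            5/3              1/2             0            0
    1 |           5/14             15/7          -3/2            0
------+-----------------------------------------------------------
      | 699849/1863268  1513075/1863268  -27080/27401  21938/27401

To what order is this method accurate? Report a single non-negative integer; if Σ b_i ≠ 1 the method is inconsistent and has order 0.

b = (699849/1863268, 1513075/1863268, -27080/27401, 21938/27401)
c = (0, 34/15, 13/6, 1)
Ac = (0, 0, 17/15, 45/28)
Σ b_i: 699849/1863268·1 + 1513075/1863268·1 + (-27080/27401)·1 + 21938/27401·1 = 1 ✓
b·c: 1513075/1863268·34/15 + (-27080/27401)·13/6 + 21938/27401·1 = 1/2 ✓
b·c²: 1513075/1863268·1156/225 + (-27080/27401)·169/36 + 21938/27401·1 = 1/3 ✓
b·Ac: (-27080/27401)·17/15 + 21938/27401·45/28 = 1/6 ✓
b·c³: 1513075/1863268·39304/3375 + (-27080/27401)·2197/216 + 21938/27401·1 = 28137/137005 ≠ 1/4 ⇒ order 3.
b·(c∘Ac): (-27080/27401)·221/90 + 21938/27401·45/28 = -562301/493218 ≠ 1/8
b·Ac²: (-27080/27401)·578/225 + 21938/27401·1111/280 = 3146641/4932180 ≠ 1/12
b·A²c: 21938/27401·(-17/10) = -186473/137005 ≠ 1/24

3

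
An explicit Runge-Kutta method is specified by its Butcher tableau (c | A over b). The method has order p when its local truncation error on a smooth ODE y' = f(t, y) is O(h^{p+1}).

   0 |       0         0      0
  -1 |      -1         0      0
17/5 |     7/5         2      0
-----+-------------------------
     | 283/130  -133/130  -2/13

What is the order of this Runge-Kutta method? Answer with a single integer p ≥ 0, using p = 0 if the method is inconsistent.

b = (283/130, -133/130, -2/13)
c = (0, -1, 17/5)
Ac = (0, 0, -2)
Σ b_i: 283/130·1 + (-133/130)·1 + (-2/13)·1 = 1 ✓
b·c: (-133/130)·(-1) + (-2/13)·17/5 = 1/2 ✓
b·c²: (-133/130)·1 + (-2/13)·289/25 = -1821/650 ≠ 1/3 ⇒ order 2.
b·Ac: (-2/13)·(-2) = 4/13 ≠ 1/6

2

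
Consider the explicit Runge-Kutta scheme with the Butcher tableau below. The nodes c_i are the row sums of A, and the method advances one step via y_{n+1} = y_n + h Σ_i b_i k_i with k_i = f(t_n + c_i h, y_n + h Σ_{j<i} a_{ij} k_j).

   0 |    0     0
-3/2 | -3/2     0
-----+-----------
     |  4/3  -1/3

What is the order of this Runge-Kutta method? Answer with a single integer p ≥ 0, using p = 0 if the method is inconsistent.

2

b = (4/3, -1/3)
c = (0, -3/2)
Σ b_i: 4/3·1 + (-1/3)·1 = 1 ✓
b·c: (-1/3)·(-3/2) = 1/2 ✓; 2 stages ⇒ order 2.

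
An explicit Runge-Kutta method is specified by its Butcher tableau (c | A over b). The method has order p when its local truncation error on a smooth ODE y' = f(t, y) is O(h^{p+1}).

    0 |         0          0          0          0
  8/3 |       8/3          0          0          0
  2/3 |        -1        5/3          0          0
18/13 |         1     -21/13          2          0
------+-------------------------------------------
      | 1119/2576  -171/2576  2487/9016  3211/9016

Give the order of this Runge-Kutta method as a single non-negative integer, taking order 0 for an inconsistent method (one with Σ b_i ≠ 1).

3

b = (1119/2576, -171/2576, 2487/9016, 3211/9016)
c = (0, 8/3, 2/3, 18/13)
Ac = (0, 0, 40/9, -116/39)
Σ b_i: 1119/2576·1 + (-171/2576)·1 + 2487/9016·1 + 3211/9016·1 = 1 ✓
b·c: (-171/2576)·8/3 + 2487/9016·2/3 + 3211/9016·18/13 = 1/2 ✓
b·c²: (-171/2576)·64/9 + 2487/9016·4/9 + 3211/9016·324/169 = 1/3 ✓
b·Ac: 2487/9016·40/9 + 3211/9016·(-116/39) = 1/6 ✓
b·c³: (-171/2576)·512/27 + 2487/9016·8/27 + 3211/9016·5832/2197 = -4364/18837 ≠ 1/4 ⇒ order 3.
b·(c∘Ac): 2487/9016·80/27 + 3211/9016·(-696/169) = -941/1449 ≠ 1/8
b·Ac²: 2487/9016·320/27 + 3211/9016·(-1240/117) = -5125/10143 ≠ 1/12
b·A²c: 3211/9016·80/9 = 32110/10143 ≠ 1/24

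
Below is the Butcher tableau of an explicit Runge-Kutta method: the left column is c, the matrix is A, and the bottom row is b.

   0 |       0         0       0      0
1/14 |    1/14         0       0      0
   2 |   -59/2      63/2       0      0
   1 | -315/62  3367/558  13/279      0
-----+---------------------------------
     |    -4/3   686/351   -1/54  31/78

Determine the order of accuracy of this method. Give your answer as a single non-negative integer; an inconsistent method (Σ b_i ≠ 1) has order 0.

b = (-4/3, 686/351, -1/54, 31/78)
c = (0, 1/14, 2, 1)
Ac = (0, 0, 9/4, 65/124)
Σ b_i: (-4/3)·1 + 686/351·1 + (-1/54)·1 + 31/78·1 = 1 ✓
b·c: 686/351·1/14 + (-1/54)·2 + 31/78·1 = 1/2 ✓
b·c²: 686/351·1/196 + (-1/54)·4 + 31/78·1 = 1/3 ✓
b·Ac: (-1/54)·9/4 + 31/78·65/124 = 1/6 ✓
b·c³: 686/351·1/2744 + (-1/54)·8 + 31/78·1 = 1/4 ✓
b·(c∘Ac): (-1/54)·9/2 + 31/78·65/124 = 1/8 ✓
b·Ac²: (-1/54)·9/56 + 31/78·377/1736 = 1/12 ✓
b·A²c: 31/78·13/124 = 1/24 ✓; 4 stages ⇒ order 4.

4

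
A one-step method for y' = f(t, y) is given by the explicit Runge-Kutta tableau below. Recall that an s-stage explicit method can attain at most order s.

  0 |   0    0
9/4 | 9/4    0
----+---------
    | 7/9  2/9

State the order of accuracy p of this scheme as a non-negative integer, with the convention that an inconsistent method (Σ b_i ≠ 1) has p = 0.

2

b = (7/9, 2/9)
c = (0, 9/4)
Σ b_i: 7/9·1 + 2/9·1 = 1 ✓
b·c: 2/9·9/4 = 1/2 ✓; 2 stages ⇒ order 2.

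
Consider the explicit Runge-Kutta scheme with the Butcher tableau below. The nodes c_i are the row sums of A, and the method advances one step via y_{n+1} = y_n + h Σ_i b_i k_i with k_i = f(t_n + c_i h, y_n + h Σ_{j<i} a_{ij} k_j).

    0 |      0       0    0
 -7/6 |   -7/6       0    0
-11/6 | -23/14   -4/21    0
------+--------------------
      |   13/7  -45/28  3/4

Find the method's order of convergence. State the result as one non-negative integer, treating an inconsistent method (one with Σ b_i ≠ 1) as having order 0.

b = (13/7, -45/28, 3/4)
c = (0, -7/6, -11/6)
Ac = (0, 0, 2/9)
Σ b_i: 13/7·1 + (-45/28)·1 + 3/4·1 = 1 ✓
b·c: (-45/28)·(-7/6) + 3/4·(-11/6) = 1/2 ✓
b·c²: (-45/28)·49/36 + 3/4·121/36 = 1/3 ✓
b·Ac: 3/4·2/9 = 1/6 ✓; 3 stages ⇒ order 3.

3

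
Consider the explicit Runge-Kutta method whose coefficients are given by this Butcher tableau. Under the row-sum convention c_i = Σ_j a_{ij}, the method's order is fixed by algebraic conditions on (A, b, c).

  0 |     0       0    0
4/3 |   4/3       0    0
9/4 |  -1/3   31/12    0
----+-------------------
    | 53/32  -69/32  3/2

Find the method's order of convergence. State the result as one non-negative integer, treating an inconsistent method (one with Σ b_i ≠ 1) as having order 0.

2

b = (53/32, -69/32, 3/2)
c = (0, 4/3, 9/4)
Ac = (0, 0, 31/9)
Σ b_i: 53/32·1 + (-69/32)·1 + 3/2·1 = 1 ✓
b·c: (-69/32)·4/3 + 3/2·9/4 = 1/2 ✓
b·c²: (-69/32)·16/9 + 3/2·81/16 = 361/96 ≠ 1/3 ⇒ order 2.
b·Ac: 3/2·31/9 = 31/6 ≠ 1/6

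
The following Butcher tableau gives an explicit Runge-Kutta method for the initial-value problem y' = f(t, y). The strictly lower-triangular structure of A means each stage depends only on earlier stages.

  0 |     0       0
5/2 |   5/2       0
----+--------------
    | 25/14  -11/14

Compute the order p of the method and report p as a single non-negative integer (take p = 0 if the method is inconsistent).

1

b = (25/14, -11/14)
c = (0, 5/2)
Σ b_i: 25/14·1 + (-11/14)·1 = 1 ✓
b·c: (-11/14)·5/2 = -55/28 ≠ 1/2 ⇒ order 1.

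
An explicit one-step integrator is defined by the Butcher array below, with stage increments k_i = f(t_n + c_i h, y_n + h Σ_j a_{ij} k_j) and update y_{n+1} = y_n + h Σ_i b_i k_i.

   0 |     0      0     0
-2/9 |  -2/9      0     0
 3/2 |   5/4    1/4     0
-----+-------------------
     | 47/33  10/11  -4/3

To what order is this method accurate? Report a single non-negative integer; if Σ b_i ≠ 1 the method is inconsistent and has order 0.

b = (47/33, 10/11, -4/3)
c = (0, -2/9, 3/2)
Ac = (0, 0, -1/18)
Σ b_i: 47/33·1 + 10/11·1 + (-4/3)·1 = 1 ✓
b·c: 10/11·(-2/9) + (-4/3)·3/2 = -218/99 ≠ 1/2 ⇒ order 1.

1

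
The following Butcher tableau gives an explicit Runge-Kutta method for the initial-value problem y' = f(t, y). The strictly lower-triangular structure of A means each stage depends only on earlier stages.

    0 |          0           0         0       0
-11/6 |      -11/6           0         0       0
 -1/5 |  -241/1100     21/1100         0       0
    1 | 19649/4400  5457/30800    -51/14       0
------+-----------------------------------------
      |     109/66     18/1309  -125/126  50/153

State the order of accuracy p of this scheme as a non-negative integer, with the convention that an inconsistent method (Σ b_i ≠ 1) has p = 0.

b = (109/66, 18/1309, -125/126, 50/153)
c = (0, -11/6, -1/5, 1)
Ac = (0, 0, -7/200, 323/800)
Σ b_i: 109/66·1 + 18/1309·1 + (-125/126)·1 + 50/153·1 = 1 ✓
b·c: 18/1309·(-11/6) + (-125/126)·(-1/5) + 50/153·1 = 1/2 ✓
b·c²: 18/1309·121/36 + (-125/126)·1/25 + 50/153·1 = 1/3 ✓
b·Ac: (-125/126)·(-7/200) + 50/153·323/800 = 1/6 ✓
b·c³: 18/1309·(-1331/216) + (-125/126)·(-1/125) + 50/153·1 = 1/4 ✓
b·(c∘Ac): (-125/126)·7/1000 + 50/153·323/800 = 1/8 ✓
b·Ac²: (-125/126)·77/1200 + 50/153·2159/4800 = 1/12 ✓
b·A²c: 50/153·51/400 = 1/24 ✓; 4 stages ⇒ order 4.

4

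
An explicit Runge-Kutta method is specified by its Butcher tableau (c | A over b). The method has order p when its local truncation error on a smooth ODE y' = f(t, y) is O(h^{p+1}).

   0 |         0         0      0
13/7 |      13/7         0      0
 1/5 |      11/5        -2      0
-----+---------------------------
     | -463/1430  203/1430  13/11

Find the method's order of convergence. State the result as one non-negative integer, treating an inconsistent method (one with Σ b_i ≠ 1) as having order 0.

b = (-463/1430, 203/1430, 13/11)
c = (0, 13/7, 1/5)
Ac = (0, 0, -26/7)
Σ b_i: (-463/1430)·1 + 203/1430·1 + 13/11·1 = 1 ✓
b·c: 203/1430·13/7 + 13/11·1/5 = 1/2 ✓
b·c²: 203/1430·169/49 + 13/11·1/25 = 2067/3850 ≠ 1/3 ⇒ order 2.
b·Ac: 13/11·(-26/7) = -338/77 ≠ 1/6

2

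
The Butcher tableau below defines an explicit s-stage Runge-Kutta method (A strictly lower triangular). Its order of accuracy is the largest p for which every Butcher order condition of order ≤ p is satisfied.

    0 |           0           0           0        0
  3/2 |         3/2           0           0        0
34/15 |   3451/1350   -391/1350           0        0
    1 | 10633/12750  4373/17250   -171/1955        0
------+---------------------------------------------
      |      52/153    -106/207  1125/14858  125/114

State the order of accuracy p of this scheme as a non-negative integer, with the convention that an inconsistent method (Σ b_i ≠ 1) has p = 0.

4

b = (52/153, -106/207, 1125/14858, 125/114)
c = (0, 3/2, 34/15, 1)
Ac = (0, 0, -391/900, 91/500)
Σ b_i: 52/153·1 + (-106/207)·1 + 1125/14858·1 + 125/114·1 = 1 ✓
b·c: (-106/207)·3/2 + 1125/14858·34/15 + 125/114·1 = 1/2 ✓
b·c²: (-106/207)·9/4 + 1125/14858·1156/225 + 125/114·1 = 1/3 ✓
b·Ac: 1125/14858·(-391/900) + 125/114·91/500 = 1/6 ✓
b·c³: (-106/207)·27/8 + 1125/14858·39304/3375 + 125/114·1 = 1/4 ✓
b·(c∘Ac): 1125/14858·(-6647/6750) + 125/114·91/500 = 1/8 ✓
b·Ac²: 1125/14858·(-391/600) + 125/114·121/1000 = 1/12 ✓
b·A²c: 125/114·19/500 = 1/24 ✓; 4 stages ⇒ order 4.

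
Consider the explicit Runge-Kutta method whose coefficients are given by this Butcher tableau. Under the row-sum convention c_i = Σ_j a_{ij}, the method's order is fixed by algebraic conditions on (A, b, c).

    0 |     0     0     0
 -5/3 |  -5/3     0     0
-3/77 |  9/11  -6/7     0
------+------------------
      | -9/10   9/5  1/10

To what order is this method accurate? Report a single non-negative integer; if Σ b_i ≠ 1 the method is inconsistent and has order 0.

1

b = (-9/10, 9/5, 1/10)
c = (0, -5/3, -3/77)
Ac = (0, 0, 10/7)
Σ b_i: (-9/10)·1 + 9/5·1 + 1/10·1 = 1 ✓
b·c: 9/5·(-5/3) + 1/10·(-3/77) = -2313/770 ≠ 1/2 ⇒ order 1.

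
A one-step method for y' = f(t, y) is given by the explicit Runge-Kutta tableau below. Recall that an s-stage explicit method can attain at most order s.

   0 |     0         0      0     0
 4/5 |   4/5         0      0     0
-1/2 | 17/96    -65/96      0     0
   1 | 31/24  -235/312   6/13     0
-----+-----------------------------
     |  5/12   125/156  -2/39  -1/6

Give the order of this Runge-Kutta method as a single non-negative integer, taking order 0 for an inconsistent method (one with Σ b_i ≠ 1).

b = (5/12, 125/156, -2/39, -1/6)
c = (0, 4/5, -1/2, 1)
Ac = (0, 0, -13/24, -5/6)
Σ b_i: 5/12·1 + 125/156·1 + (-2/39)·1 + (-1/6)·1 = 1 ✓
b·c: 125/156·4/5 + (-2/39)·(-1/2) + (-1/6)·1 = 1/2 ✓
b·c²: 125/156·16/25 + (-2/39)·1/4 + (-1/6)·1 = 1/3 ✓
b·Ac: (-2/39)·(-13/24) + (-1/6)·(-5/6) = 1/6 ✓
b·c³: 125/156·64/125 + (-2/39)·(-1/8) + (-1/6)·1 = 1/4 ✓
b·(c∘Ac): (-2/39)·13/48 + (-1/6)·(-5/6) = 1/8 ✓
b·Ac²: (-2/39)·(-13/30) + (-1/6)·(-11/30) = 1/12 ✓
b·A²c: (-1/6)·(-1/4) = 1/24 ✓; 4 stages ⇒ order 4.

4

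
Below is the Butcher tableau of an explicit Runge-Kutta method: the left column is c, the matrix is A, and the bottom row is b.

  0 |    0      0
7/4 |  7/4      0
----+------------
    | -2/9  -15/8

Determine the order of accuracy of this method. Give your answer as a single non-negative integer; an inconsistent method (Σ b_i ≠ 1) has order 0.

b = (-2/9, -15/8)
c = (0, 7/4)
Σ b_i: (-2/9)·1 + (-15/8)·1 = -151/72 ≠ 1 ⇒ order 0.

0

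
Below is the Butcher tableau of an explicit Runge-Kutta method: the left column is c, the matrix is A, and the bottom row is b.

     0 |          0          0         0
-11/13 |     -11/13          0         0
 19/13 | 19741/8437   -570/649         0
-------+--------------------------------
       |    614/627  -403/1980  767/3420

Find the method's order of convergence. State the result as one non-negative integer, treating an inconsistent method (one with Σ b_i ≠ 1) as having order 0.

b = (614/627, -403/1980, 767/3420)
c = (0, -11/13, 19/13)
Ac = (0, 0, 570/767)
Σ b_i: 614/627·1 + (-403/1980)·1 + 767/3420·1 = 1 ✓
b·c: (-403/1980)·(-11/13) + 767/3420·19/13 = 1/2 ✓
b·c²: (-403/1980)·121/169 + 767/3420·361/169 = 1/3 ✓
b·Ac: 767/3420·570/767 = 1/6 ✓; 3 stages ⇒ order 3.

3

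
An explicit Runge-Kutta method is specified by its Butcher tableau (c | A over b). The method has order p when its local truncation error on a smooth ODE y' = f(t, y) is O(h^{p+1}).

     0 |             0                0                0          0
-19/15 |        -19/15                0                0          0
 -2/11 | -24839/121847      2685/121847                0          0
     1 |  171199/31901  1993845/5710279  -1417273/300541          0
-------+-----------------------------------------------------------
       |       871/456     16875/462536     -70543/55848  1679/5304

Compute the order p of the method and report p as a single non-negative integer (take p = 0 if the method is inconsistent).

4

b = (871/456, 16875/462536, -70543/55848, 1679/5304)
c = (0, -19/15, -2/11, 1)
Ac = (0, 0, -179/6413, 697/1679)
Σ b_i: 871/456·1 + 16875/462536·1 + (-70543/55848)·1 + 1679/5304·1 = 1 ✓
b·c: 16875/462536·(-19/15) + (-70543/55848)·(-2/11) + 1679/5304·1 = 1/2 ✓
b·c²: 16875/462536·361/225 + (-70543/55848)·4/121 + 1679/5304·1 = 1/3 ✓
b·Ac: (-70543/55848)·(-179/6413) + 1679/5304·697/1679 = 1/6 ✓
b·c³: 16875/462536·(-6859/3375) + (-70543/55848)·(-8/1331) + 1679/5304·1 = 1/4 ✓
b·(c∘Ac): (-70543/55848)·358/70543 + 1679/5304·697/1679 = 1/8 ✓
b·Ac²: (-70543/55848)·3401/96195 + 1679/5304·10183/25185 = 1/12 ✓
b·A²c: 1679/5304·221/1679 = 1/24 ✓; 4 stages ⇒ order 4.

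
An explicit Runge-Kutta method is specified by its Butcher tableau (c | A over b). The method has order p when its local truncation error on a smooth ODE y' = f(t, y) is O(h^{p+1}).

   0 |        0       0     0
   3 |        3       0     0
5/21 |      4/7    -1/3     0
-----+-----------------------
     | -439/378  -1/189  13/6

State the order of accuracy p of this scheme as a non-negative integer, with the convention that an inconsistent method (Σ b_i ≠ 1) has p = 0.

2

b = (-439/378, -1/189, 13/6)
c = (0, 3, 5/21)
Ac = (0, 0, -1)
Σ b_i: (-439/378)·1 + (-1/189)·1 + 13/6·1 = 1 ✓
b·c: (-1/189)·3 + 13/6·5/21 = 1/2 ✓
b·c²: (-1/189)·9 + 13/6·25/441 = 199/2646 ≠ 1/3 ⇒ order 2.
b·Ac: 13/6·(-1) = -13/6 ≠ 1/6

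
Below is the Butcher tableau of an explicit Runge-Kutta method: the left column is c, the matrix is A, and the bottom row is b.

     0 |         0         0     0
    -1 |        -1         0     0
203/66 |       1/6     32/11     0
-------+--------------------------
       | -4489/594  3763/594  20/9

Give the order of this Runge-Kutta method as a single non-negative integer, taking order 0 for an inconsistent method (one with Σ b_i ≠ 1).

b = (-4489/594, 3763/594, 20/9)
c = (0, -1, 203/66)
Ac = (0, 0, -32/11)
Σ b_i: (-4489/594)·1 + 3763/594·1 + 20/9·1 = 1 ✓
b·c: 3763/594·(-1) + 20/9·203/66 = 1/2 ✓
b·c²: 3763/594·1 + 20/9·41209/4356 = 536269/19602 ≠ 1/3 ⇒ order 2.
b·Ac: 20/9·(-32/11) = -640/99 ≠ 1/6

2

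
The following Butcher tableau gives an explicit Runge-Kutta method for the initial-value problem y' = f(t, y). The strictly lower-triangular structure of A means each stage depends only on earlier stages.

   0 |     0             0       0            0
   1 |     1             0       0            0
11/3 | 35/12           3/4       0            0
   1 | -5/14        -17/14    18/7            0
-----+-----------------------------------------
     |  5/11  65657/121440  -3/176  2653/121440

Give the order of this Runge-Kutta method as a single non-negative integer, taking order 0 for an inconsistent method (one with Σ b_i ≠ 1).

b = (5/11, 65657/121440, -3/176, 2653/121440)
c = (0, 1, 11/3, 1)
Ac = (0, 0, 3/4, 115/14)
Σ b_i: 5/11·1 + 65657/121440·1 + (-3/176)·1 + 2653/121440·1 = 1 ✓
b·c: 65657/121440·1 + (-3/176)·11/3 + 2653/121440·1 = 1/2 ✓
b·c²: 65657/121440·1 + (-3/176)·121/9 + 2653/121440·1 = 1/3 ✓
b·Ac: (-3/176)·3/4 + 2653/121440·115/14 = 1/6 ✓
b·c³: 65657/121440·1 + (-3/176)·1331/27 + 2653/121440·1 = -5/18 ≠ 1/4 ⇒ order 3.
b·(c∘Ac): (-3/176)·11/4 + 2653/121440·115/14 = 35/264 ≠ 1/8
b·Ac²: (-3/176)·3/4 + 2653/121440·467/14 = 247/345 ≠ 1/12
b·A²c: 2653/121440·27/14 = 3411/80960 ≠ 1/24

3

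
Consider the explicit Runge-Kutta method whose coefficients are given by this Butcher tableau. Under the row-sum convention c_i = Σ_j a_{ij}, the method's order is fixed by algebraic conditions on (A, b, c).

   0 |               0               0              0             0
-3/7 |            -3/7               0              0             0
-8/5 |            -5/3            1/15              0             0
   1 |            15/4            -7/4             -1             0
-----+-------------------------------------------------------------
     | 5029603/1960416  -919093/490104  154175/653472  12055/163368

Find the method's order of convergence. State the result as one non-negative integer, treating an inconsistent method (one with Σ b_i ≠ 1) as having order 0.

b = (5029603/1960416, -919093/490104, 154175/653472, 12055/163368)
c = (0, -3/7, -8/5, 1)
Ac = (0, 0, -1/35, 47/20)
Σ b_i: 5029603/1960416·1 + (-919093/490104)·1 + 154175/653472·1 + 12055/163368·1 = 1 ✓
b·c: (-919093/490104)·(-3/7) + 154175/653472·(-8/5) + 12055/163368·1 = 1/2 ✓
b·c²: (-919093/490104)·9/49 + 154175/653472·64/25 + 12055/163368·1 = 1/3 ✓
b·Ac: 154175/653472·(-1/35) + 12055/163368·47/20 = 1/6 ✓
b·c³: (-919093/490104)·(-27/343) + 154175/653472·(-512/125) + 12055/163368·1 = -2129821/2858940 ≠ 1/4 ⇒ order 3.
b·(c∘Ac): 154175/653472·8/175 + 12055/163368·47/20 = 120365/653472 ≠ 1/8
b·Ac²: 154175/653472·3/245 + 12055/163368·(-2017/700) = -299807/1429470 ≠ 1/12
b·A²c: 12055/163368·1/35 = 2411/1143576 ≠ 1/24

3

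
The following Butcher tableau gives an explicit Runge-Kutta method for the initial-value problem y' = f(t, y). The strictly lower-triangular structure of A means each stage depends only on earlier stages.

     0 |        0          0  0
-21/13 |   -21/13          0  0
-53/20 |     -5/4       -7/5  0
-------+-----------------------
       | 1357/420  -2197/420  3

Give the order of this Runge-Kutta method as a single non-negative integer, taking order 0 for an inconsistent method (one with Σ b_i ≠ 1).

2

b = (1357/420, -2197/420, 3)
c = (0, -21/13, -53/20)
Ac = (0, 0, 147/65)
Σ b_i: 1357/420·1 + (-2197/420)·1 + 3·1 = 1 ✓
b·c: (-2197/420)·(-21/13) + 3·(-53/20) = 1/2 ✓
b·c²: (-2197/420)·441/169 + 3·2809/400 = 2967/400 ≠ 1/3 ⇒ order 2.
b·Ac: 3·147/65 = 441/65 ≠ 1/6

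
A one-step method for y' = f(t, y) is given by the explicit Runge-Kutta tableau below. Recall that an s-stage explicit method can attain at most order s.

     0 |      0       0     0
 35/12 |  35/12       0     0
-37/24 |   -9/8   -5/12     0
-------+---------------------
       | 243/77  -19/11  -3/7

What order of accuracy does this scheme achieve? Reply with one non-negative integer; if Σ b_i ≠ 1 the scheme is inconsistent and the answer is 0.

1

b = (243/77, -19/11, -3/7)
c = (0, 35/12, -37/24)
Ac = (0, 0, -175/144)
Σ b_i: 243/77·1 + (-19/11)·1 + (-3/7)·1 = 1 ✓
b·c: (-19/11)·35/12 + (-3/7)·(-37/24) = -8089/1848 ≠ 1/2 ⇒ order 1.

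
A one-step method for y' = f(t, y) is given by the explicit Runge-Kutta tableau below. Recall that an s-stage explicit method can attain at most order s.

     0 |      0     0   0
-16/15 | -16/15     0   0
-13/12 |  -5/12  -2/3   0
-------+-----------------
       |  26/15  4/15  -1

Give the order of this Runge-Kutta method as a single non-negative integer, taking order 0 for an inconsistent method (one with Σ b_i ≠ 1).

b = (26/15, 4/15, -1)
c = (0, -16/15, -13/12)
Ac = (0, 0, 32/45)
Σ b_i: 26/15·1 + 4/15·1 + (-1)·1 = 1 ✓
b·c: 4/15·(-16/15) + (-1)·(-13/12) = 719/900 ≠ 1/2 ⇒ order 1.

1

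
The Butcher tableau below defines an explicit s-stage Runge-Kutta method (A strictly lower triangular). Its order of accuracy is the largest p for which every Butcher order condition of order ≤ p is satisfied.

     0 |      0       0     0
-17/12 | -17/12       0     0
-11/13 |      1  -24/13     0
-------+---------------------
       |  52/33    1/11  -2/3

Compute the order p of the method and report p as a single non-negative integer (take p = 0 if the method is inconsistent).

b = (52/33, 1/11, -2/3)
c = (0, -17/12, -11/13)
Ac = (0, 0, 34/13)
Σ b_i: 52/33·1 + 1/11·1 + (-2/3)·1 = 1 ✓
b·c: 1/11·(-17/12) + (-2/3)·(-11/13) = 249/572 ≠ 1/2 ⇒ order 1.

1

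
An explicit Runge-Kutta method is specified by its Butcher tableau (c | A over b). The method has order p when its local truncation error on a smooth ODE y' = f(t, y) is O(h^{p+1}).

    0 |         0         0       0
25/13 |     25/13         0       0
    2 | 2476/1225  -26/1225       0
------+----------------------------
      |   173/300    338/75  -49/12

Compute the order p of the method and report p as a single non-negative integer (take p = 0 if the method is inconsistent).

b = (173/300, 338/75, -49/12)
c = (0, 25/13, 2)
Ac = (0, 0, -2/49)
Σ b_i: 173/300·1 + 338/75·1 + (-49/12)·1 = 1 ✓
b·c: 338/75·25/13 + (-49/12)·2 = 1/2 ✓
b·c²: 338/75·625/169 + (-49/12)·4 = 1/3 ✓
b·Ac: (-49/12)·(-2/49) = 1/6 ✓; 3 stages ⇒ order 3.

3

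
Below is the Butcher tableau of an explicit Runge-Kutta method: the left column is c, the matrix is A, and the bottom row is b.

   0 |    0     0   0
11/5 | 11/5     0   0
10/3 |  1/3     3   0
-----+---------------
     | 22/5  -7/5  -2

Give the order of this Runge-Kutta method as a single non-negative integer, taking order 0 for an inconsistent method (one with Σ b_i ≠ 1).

1

b = (22/5, -7/5, -2)
c = (0, 11/5, 10/3)
Ac = (0, 0, 33/5)
Σ b_i: 22/5·1 + (-7/5)·1 + (-2)·1 = 1 ✓
b·c: (-7/5)·11/5 + (-2)·10/3 = -731/75 ≠ 1/2 ⇒ order 1.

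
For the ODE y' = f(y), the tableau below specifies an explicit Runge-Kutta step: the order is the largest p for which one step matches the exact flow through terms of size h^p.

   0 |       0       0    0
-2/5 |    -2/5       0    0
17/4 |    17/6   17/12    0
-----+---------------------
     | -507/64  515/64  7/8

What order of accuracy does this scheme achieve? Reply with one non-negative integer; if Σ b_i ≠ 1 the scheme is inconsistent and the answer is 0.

2

b = (-507/64, 515/64, 7/8)
c = (0, -2/5, 17/4)
Ac = (0, 0, -17/30)
Σ b_i: (-507/64)·1 + 515/64·1 + 7/8·1 = 1 ✓
b·c: 515/64·(-2/5) + 7/8·17/4 = 1/2 ✓
b·c²: 515/64·4/25 + 7/8·289/16 = 10939/640 ≠ 1/3 ⇒ order 2.
b·Ac: 7/8·(-17/30) = -119/240 ≠ 1/6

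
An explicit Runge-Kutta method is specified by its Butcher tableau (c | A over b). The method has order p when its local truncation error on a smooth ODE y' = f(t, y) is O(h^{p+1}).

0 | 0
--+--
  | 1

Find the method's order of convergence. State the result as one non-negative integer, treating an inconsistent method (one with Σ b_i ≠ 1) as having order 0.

1

b = (1)
c = (0)
Σ b_i: 1·1 = 1 ✓; 1 stage ⇒ order 1.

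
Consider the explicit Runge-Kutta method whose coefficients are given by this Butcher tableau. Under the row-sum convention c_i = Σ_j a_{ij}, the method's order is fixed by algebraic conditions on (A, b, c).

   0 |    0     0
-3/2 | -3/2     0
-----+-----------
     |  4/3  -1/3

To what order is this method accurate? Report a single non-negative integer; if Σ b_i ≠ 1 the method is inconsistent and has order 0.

b = (4/3, -1/3)
c = (0, -3/2)
Σ b_i: 4/3·1 + (-1/3)·1 = 1 ✓
b·c: (-1/3)·(-3/2) = 1/2 ✓; 2 stages ⇒ order 2.

2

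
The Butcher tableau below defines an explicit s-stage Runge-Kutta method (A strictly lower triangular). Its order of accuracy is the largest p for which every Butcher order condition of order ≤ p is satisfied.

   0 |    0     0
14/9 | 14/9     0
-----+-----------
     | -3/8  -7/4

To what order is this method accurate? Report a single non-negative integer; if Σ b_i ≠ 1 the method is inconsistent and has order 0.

b = (-3/8, -7/4)
c = (0, 14/9)
Σ b_i: (-3/8)·1 + (-7/4)·1 = -17/8 ≠ 1 ⇒ order 0.

0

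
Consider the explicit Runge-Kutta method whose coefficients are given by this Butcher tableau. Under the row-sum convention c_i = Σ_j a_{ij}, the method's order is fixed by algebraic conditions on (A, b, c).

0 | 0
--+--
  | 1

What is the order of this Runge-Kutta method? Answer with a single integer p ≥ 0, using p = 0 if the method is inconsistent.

1

b = (1)
c = (0)
Σ b_i: 1·1 = 1 ✓; 1 stage ⇒ order 1.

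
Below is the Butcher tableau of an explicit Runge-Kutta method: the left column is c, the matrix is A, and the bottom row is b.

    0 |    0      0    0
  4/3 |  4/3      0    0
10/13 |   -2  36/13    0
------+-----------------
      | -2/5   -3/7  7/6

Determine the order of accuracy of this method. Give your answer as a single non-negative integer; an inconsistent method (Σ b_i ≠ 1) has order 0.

0

b = (-2/5, -3/7, 7/6)
c = (0, 4/3, 10/13)
Ac = (0, 0, 48/13)
Σ b_i: (-2/5)·1 + (-3/7)·1 + 7/6·1 = 71/210 ≠ 1 ⇒ order 0.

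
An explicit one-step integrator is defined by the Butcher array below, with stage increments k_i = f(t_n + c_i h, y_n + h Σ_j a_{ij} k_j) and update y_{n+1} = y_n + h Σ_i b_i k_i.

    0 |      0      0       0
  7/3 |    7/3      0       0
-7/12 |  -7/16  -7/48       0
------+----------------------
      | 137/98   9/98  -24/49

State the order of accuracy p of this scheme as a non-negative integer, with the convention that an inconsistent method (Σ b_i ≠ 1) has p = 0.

b = (137/98, 9/98, -24/49)
c = (0, 7/3, -7/12)
Ac = (0, 0, -49/144)
Σ b_i: 137/98·1 + 9/98·1 + (-24/49)·1 = 1 ✓
b·c: 9/98·7/3 + (-24/49)·(-7/12) = 1/2 ✓
b·c²: 9/98·49/9 + (-24/49)·49/144 = 1/3 ✓
b·Ac: (-24/49)·(-49/144) = 1/6 ✓; 3 stages ⇒ order 3.

3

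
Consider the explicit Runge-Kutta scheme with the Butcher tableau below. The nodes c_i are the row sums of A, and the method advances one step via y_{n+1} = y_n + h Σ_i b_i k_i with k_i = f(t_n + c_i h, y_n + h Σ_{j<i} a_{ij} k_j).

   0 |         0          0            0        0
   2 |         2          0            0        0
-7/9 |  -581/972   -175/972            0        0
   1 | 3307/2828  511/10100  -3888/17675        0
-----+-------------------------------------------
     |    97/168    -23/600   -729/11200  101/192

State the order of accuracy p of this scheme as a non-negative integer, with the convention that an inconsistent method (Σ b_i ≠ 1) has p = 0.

4

b = (97/168, -23/600, -729/11200, 101/192)
c = (0, 2, -7/9, 1)
Ac = (0, 0, -175/486, 55/202)
Σ b_i: 97/168·1 + (-23/600)·1 + (-729/11200)·1 + 101/192·1 = 1 ✓
b·c: (-23/600)·2 + (-729/11200)·(-7/9) + 101/192·1 = 1/2 ✓
b·c²: (-23/600)·4 + (-729/11200)·49/81 + 101/192·1 = 1/3 ✓
b·Ac: (-729/11200)·(-175/486) + 101/192·55/202 = 1/6 ✓
b·c³: (-23/600)·8 + (-729/11200)·(-343/729) + 101/192·1 = 1/4 ✓
b·(c∘Ac): (-729/11200)·1225/4374 + 101/192·55/202 = 1/8 ✓
b·Ac²: (-729/11200)·(-175/243) + 101/192·7/101 = 1/12 ✓
b·A²c: 101/192·8/101 = 1/24 ✓; 4 stages ⇒ order 4.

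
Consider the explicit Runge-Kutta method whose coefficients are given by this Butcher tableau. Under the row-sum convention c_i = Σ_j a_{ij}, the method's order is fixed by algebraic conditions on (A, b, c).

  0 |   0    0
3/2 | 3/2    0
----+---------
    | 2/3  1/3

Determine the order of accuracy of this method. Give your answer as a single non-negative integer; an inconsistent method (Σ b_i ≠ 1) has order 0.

2

b = (2/3, 1/3)
c = (0, 3/2)
Σ b_i: 2/3·1 + 1/3·1 = 1 ✓
b·c: 1/3·3/2 = 1/2 ✓; 2 stages ⇒ order 2.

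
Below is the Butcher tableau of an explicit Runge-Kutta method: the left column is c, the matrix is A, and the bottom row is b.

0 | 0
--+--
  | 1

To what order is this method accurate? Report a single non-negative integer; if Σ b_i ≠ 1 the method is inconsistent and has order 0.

1

b = (1)
c = (0)
Σ b_i: 1·1 = 1 ✓; 1 stage ⇒ order 1.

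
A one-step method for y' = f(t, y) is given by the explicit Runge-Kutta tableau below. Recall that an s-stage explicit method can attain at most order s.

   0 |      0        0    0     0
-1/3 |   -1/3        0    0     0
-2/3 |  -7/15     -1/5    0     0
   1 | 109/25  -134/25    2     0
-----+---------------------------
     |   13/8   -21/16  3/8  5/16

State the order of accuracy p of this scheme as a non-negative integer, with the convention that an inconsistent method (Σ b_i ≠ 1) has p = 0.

4

b = (13/8, -21/16, 3/8, 5/16)
c = (0, -1/3, -2/3, 1)
Ac = (0, 0, 1/15, 34/75)
Σ b_i: 13/8·1 + (-21/16)·1 + 3/8·1 + 5/16·1 = 1 ✓
b·c: (-21/16)·(-1/3) + 3/8·(-2/3) + 5/16·1 = 1/2 ✓
b·c²: (-21/16)·1/9 + 3/8·4/9 + 5/16·1 = 1/3 ✓
b·Ac: 3/8·1/15 + 5/16·34/75 = 1/6 ✓
b·c³: (-21/16)·(-1/27) + 3/8·(-8/27) + 5/16·1 = 1/4 ✓
b·(c∘Ac): 3/8·(-2/45) + 5/16·34/75 = 1/8 ✓
b·Ac²: 3/8·(-1/45) + 5/16·22/75 = 1/12 ✓
b·A²c: 5/16·2/15 = 1/24 ✓; 4 stages ⇒ order 4.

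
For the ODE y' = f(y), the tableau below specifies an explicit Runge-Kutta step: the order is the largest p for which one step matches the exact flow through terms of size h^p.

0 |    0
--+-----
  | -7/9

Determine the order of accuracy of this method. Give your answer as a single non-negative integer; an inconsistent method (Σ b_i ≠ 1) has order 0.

b = (-7/9)
c = (0)
Σ b_i: (-7/9)·1 = -7/9 ≠ 1 ⇒ order 0.

0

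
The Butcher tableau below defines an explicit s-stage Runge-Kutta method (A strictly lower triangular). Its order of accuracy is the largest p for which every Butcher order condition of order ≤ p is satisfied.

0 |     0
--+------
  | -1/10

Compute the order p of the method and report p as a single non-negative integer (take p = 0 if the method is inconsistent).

0

b = (-1/10)
c = (0)
Σ b_i: (-1/10)·1 = -1/10 ≠ 1 ⇒ order 0.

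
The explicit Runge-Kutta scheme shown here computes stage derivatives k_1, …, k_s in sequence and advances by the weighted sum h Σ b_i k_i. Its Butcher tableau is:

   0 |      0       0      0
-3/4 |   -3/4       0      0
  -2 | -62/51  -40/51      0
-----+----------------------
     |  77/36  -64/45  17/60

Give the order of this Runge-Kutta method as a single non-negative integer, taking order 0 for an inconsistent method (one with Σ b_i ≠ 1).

3

b = (77/36, -64/45, 17/60)
c = (0, -3/4, -2)
Ac = (0, 0, 10/17)
Σ b_i: 77/36·1 + (-64/45)·1 + 17/60·1 = 1 ✓
b·c: (-64/45)·(-3/4) + 17/60·(-2) = 1/2 ✓
b·c²: (-64/45)·9/16 + 17/60·4 = 1/3 ✓
b·Ac: 17/60·10/17 = 1/6 ✓; 3 stages ⇒ order 3.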